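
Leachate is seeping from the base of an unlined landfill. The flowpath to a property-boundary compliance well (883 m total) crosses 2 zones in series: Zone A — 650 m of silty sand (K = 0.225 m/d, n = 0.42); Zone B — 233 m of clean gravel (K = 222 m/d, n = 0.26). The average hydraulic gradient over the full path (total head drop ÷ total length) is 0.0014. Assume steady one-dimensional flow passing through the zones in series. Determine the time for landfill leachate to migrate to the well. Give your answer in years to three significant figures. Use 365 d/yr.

For zones in series the flux q is common to all zones; the equivalent conductivity is the harmonic (thickness-weighted) mean, K_eq = L_total / Σ(L_j/K_j).
Σ(L/K) = 650/0.225 + 233/222 = 2889 + 1.050 = 2890 d
K_eq = L_total / Σ(L/K) = 883 / 2890 = 0.3055 m/d
q = K_eq · i = 0.3055 × 0.0014 = 4.278e-4 m/d (same in every zone)
Zone A: v = q/n = 4.278e-4/0.42 = 0.001018 m/d → t_A = 650/0.001018 = 638200 d
Zone B: v = q/n = 4.278e-4/0.26 = 0.001645 m/d → t_B = 233/0.001645 = 141600 d
Total t = 638200 + 141600 = 779800 d
   = 779800 / 365 = 2140 yr

2140 years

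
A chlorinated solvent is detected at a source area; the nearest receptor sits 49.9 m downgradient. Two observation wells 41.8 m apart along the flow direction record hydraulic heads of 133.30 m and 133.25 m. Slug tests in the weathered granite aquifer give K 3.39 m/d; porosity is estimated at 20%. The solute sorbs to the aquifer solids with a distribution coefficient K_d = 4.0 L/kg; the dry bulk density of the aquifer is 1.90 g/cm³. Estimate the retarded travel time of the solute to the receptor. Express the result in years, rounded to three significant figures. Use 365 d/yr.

Hydraulic gradient i = (133.30 − 133.25) / 41.8 = 0.05 / 41.8 = 0.001196
q = Ki = 3.39 × 0.001196 = 0.004055 m/d
v_s = q/n_e = 0.004055/0.20 = 0.02028 m/d
Retardation R = 1 + ρ_b·K_d/n = 1 + 1.90×4.0/0.20 = 39.00
Contaminant velocity v_c = v/R = 0.02028/39.00 = 5.199e-4 m/d
t = L/v_c = 49.9/5.199e-4 = 95980 d
   = 95980/365 = 263 yr

263 years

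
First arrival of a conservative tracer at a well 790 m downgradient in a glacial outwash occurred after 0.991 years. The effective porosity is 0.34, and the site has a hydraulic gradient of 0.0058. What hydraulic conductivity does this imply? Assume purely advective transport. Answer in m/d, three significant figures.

128 m/d

t = 0.991 years = 361.7 d
v = L / t = 790 / 361.7 = 2.184 m/d
K = v · n / i = 2.184 × 0.34 / 0.0058 = 128 m/d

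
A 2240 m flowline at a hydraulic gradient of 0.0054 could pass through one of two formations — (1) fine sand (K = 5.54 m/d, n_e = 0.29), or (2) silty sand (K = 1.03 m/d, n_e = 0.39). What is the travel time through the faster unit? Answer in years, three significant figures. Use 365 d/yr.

59.5 years

Unit 1 (fine sand): v = 5.54×0.0054/0.29 = 0.1032 m/d, t = 2240/0.1032 = 21710 d
Unit 2 (silty sand): v = 1.03×0.0054/0.39 = 0.01426 m/d, t = 2240/0.01426 = 157100 d
Faster: 21710 d / 365 = 59.5 yr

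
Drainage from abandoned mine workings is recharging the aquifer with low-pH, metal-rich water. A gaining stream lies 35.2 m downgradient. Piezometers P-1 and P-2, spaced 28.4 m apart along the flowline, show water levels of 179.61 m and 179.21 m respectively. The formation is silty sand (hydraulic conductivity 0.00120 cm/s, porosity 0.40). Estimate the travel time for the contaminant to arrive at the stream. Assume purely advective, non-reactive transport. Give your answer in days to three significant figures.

Hydraulic gradient i = (179.61 − 179.21) / 28.4 = 0.40 / 28.4 = 0.01408
K = 0.00120 cm/s × 864 = 1.037 m/d
Specific discharge q = 1.037 × 0.01408 = 0.01460 m/d
Average linear velocity = 0.01460 / 0.40 = 0.03651 m/d
t = L / v = 35.2 / 0.03651 = 964.2 d

964 days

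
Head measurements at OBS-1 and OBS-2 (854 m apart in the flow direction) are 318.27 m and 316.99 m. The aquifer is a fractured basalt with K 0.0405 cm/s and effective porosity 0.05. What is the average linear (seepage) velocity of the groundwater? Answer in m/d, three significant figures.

Hydraulic gradient i = (318.27 − 316.99) / 854 = 1.28 / 854 = 0.001499
K = 0.0405 cm/s × 864 = 34.99 m/d
q = Ki = 34.99 × 0.001499 = 0.05245 m/d
v = Ki/n = 34.99·0.001499/0.05 = 1.049 m/d

1.05 m/d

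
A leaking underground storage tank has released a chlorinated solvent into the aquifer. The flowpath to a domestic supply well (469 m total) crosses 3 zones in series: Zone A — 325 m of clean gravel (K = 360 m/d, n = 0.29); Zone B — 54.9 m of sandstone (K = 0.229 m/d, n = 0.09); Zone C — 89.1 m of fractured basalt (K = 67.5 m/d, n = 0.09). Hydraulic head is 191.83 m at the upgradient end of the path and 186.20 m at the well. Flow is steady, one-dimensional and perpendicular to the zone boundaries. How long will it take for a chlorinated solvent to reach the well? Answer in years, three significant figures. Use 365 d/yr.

12.6 years

Total head drop ΔH = 191.83 − 186.20 = 5.63 m
Continuity: the same q passes through each zone, so ΔH = q·Σ(L_j/K_j) — the zones act as resistances in series.
Σ(L/K) = 325/360 + 54.9/0.229 + 89.1/67.5 = 0.9028 + 239.7 + 1.320 = 242.0 d
q = ΔH / Σ(L/K) = 5.63 / 242.0 = 0.02327 m/d (same in every zone)
Zone A: v = q/n = 0.02327/0.29 = 0.08024 m/d → t_A = 325/0.08024 = 4051 d
Zone B: v = q/n = 0.02327/0.09 = 0.2585 m/d → t_B = 54.9/0.2585 = 212.3 d
Zone C: v = q/n = 0.02327/0.09 = 0.2585 m/d → t_C = 89.1/0.2585 = 344.6 d
Total t = 4051 + 212.3 + 344.6 = 4608 d
   = 4608 / 365 = 12.6 yr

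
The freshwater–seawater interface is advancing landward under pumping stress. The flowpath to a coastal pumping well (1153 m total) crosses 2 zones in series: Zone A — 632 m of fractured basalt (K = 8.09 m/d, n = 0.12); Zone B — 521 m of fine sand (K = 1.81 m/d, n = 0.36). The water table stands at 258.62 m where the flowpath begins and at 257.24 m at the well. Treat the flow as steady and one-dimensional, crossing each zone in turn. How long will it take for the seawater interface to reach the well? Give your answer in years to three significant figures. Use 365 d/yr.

Total head drop ΔH = 258.62 − 257.24 = 1.38 m
Steady 1-D flow in series ⇒ the Darcy flux q is identical in every zone and the zone head losses add (resistances L/K in series).
Σ(L/K) = 632/8.09 + 521/1.81 = 78.12 + 287.8 = 366.0 d
q = ΔH / Σ(L/K) = 1.38 / 366.0 = 0.003771 m/d (same in every zone)
Zone A: v = q/n = 0.003771/0.12 = 0.03142 m/d → t_A = 632/0.03142 = 20110 d
Zone B: v = q/n = 0.003771/0.36 = 0.01047 m/d → t_B = 521/0.01047 = 49740 d
Total t = 20110 + 49740 = 69850 d
   = 69850 / 365 = 191 yr

191 years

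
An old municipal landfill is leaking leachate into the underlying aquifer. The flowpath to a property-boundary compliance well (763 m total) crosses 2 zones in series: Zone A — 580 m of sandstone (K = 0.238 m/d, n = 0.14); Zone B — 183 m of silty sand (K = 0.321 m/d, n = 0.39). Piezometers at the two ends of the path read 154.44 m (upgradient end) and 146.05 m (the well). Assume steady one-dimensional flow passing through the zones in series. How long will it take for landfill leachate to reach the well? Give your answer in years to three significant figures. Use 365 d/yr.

150 years

Total head drop ΔH = 154.44 − 146.05 = 8.39 m
Continuity: the same q passes through each zone, so ΔH = q·Σ(L_j/K_j) — the zones act as resistances in series.
Σ(L/K) = 580/0.238 + 183/0.321 = 2437 + 570.1 = 3007 d
q = ΔH / Σ(L/K) = 8.39 / 3007 = 0.002790 m/d (same in every zone)
Zone A: v = q/n = 0.002790/0.14 = 0.01993 m/d → t_A = 580/0.01993 = 29100 d
Zone B: v = q/n = 0.002790/0.39 = 0.007154 m/d → t_B = 183/0.007154 = 25580 d
Total t = 29100 + 25580 = 54680 d
   = 54680 / 365 = 150 yr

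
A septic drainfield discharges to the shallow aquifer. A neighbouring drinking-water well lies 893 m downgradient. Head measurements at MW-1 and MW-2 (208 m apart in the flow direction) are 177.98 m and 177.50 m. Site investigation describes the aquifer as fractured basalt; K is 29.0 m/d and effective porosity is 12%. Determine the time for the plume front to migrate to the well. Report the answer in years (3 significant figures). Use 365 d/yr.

Hydraulic gradient i = (177.98 − 177.50) / 208 = 0.48 / 208 = 0.002308
Darcy flux q = K·i = 29.0 × 0.002308 = 0.06692 m/d
v = Ki/n = 29.0·0.002308/0.12 = 0.5577 m/d
t = L / v = 893 / 0.5577 = 1601 d
   = 1601 / 365 = 4.39 yr

4.39 years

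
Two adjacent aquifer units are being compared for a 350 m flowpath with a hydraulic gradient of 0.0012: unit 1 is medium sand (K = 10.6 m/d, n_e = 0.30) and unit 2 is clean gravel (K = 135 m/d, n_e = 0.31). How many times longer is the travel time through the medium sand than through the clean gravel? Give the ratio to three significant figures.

12.3

Unit 1 (medium sand): v = 10.6×0.0012/0.30 = 0.04240 m/d, t = 350/0.04240 = 8255 d
Unit 2 (clean gravel): v = 135×0.0012/0.31 = 0.5226 m/d, t = 350/0.5226 = 669.8 d
t(medium sand) / t(clean gravel) = 8255/669.8 = 12.3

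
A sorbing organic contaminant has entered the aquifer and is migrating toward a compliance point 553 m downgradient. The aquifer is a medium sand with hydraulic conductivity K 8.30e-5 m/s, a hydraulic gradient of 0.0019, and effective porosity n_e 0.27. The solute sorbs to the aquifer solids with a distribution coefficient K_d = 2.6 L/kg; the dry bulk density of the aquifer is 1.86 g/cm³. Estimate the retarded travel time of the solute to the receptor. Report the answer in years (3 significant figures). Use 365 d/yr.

K = 8.30e-5 m/s × 86400 s/d = 7.171 m/d
q = Ki = 7.171 × 0.0019 = 0.01363 m/d
v = Ki/n = 7.171·0.0019/0.27 = 0.05046 m/d
Retardation R = 1 + ρ_b·K_d/n = 1 + 1.86×2.6/0.27 = 18.91
Contaminant velocity v_c = v/R = 0.05046/18.91 = 0.002668 m/d
t = L/v_c = 553/0.002668 = 207200 d
   = 207200/365 = 568 yr

568 years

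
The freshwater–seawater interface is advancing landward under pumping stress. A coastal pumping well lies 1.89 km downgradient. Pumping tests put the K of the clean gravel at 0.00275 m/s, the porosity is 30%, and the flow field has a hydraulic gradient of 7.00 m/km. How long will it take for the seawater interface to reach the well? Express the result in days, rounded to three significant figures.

341 days

K = 0.00275 m/s × 86400 s/d = 237.6 m/d
Darcy flux q = K·i = 237.6 × 0.0070 = 1.663 m/d
Seepage velocity v = q / n = 1.663 / 0.30 = 5.544 m/d
L = 1.89 km = 1890 m
t = L / v = 1890 / 5.544 = 340.9 d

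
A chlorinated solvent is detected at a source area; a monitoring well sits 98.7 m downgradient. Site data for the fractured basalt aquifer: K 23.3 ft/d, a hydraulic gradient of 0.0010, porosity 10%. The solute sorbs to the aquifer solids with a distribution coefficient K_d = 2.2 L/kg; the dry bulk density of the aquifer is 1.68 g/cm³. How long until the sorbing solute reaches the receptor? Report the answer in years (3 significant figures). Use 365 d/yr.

K = 23.3 ft/d × 0.3048 = 7.102 m/d
q = Ki = 7.102 × 0.0010 = 0.007102 m/d
v_s = q/n_e = 0.007102/0.10 = 0.07102 m/d
Retardation R = 1 + ρ_b·K_d/n = 1 + 1.68×2.2/0.10 = 37.96
Contaminant velocity v_c = v/R = 0.07102/37.96 = 0.001871 m/d
t = L/v_c = 98.7/0.001871 = 52760 d
   = 52760/365 = 145 yr

145 years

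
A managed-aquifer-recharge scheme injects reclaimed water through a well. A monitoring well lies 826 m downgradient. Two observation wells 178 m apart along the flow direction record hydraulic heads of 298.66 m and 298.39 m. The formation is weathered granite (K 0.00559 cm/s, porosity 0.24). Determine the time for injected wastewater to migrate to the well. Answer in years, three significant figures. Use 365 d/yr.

Hydraulic gradient i = (298.66 − 298.39) / 178 = 0.27 / 178 = 0.001517
K = 0.00559 cm/s × 864 = 4.830 m/d
q = Ki = 4.830 × 0.001517 = 0.007326 m/d
v = Ki/n = 4.830·0.001517/0.24 = 0.03053 m/d
t = L / v = 826 / 0.03053 = 27060 d
   = 27060 / 365 = 74.1 yr

74.1 years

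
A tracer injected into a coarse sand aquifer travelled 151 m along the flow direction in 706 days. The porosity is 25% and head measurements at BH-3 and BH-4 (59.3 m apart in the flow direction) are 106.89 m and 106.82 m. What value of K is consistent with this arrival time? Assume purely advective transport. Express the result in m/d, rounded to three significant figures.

Hydraulic gradient i = (106.89 − 106.82) / 59.3 = 0.07 / 59.3 = 0.001180
v = L / t = 151 / 706 = 0.2139 m/d
K = v · n / i = 0.2139 × 0.25 / 0.001180 = 45.3 m/d

45.3 m/d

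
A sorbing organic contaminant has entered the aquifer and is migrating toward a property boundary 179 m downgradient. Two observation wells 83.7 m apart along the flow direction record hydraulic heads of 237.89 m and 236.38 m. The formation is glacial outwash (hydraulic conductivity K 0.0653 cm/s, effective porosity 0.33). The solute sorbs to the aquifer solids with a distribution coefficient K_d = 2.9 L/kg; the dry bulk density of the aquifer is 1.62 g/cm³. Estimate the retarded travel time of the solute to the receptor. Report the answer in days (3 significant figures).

Hydraulic gradient i = (237.89 − 236.38) / 83.7 = 1.51 / 83.7 = 0.01804
K = 0.0653 cm/s × 864 = 56.42 m/d
Darcy flux q = K·i = 56.42 × 0.01804 = 1.018 m/d
v = Ki/n = 56.42·0.01804/0.33 = 3.084 m/d
Retardation R = 1 + ρ_b·K_d/n = 1 + 1.62×2.9/0.33 = 15.24
Contaminant velocity v_c = v/R = 3.084/15.24 = 0.2024 m/d
t = L/v_c = 179/0.2024 = 884.2 d

884 days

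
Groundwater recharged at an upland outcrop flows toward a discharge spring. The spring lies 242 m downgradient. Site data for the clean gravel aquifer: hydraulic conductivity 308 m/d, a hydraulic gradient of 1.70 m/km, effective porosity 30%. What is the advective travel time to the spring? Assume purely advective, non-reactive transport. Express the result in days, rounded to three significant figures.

q = Ki = 308 × 0.0017 = 0.5236 m/d
v = Ki/n = 308·0.0017/0.30 = 1.745 m/d
t = L / v = 242 / 1.745 = 138.7 d

139 days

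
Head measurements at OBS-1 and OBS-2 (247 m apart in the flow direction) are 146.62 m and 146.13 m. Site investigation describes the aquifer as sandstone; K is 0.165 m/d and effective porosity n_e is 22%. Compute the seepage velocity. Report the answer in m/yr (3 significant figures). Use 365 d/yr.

Hydraulic gradient i = (146.62 − 146.13) / 247 = 0.49 / 247 = 0.001984
q = Ki = 0.165 × 0.001984 = 3.273e-4 m/d
v = Ki/n = 0.165·0.001984/0.22 = 0.001488 m/d
   = 0.001488 × 365 = 0.543 m/yr

0.543 m/yr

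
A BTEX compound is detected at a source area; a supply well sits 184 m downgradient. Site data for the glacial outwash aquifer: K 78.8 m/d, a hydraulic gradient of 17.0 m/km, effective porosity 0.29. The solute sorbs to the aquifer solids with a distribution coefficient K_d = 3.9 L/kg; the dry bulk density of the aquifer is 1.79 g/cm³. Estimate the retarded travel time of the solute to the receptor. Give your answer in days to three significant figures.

q = Ki = 78.8 × 0.017 = 1.340 m/d
v = Ki/n = 78.8·0.017/0.29 = 4.619 m/d
Retardation R = 1 + ρ_b·K_d/n = 1 + 1.79×3.9/0.29 = 25.07
Contaminant velocity v_c = v/R = 4.619/25.07 = 0.1842 m/d
t = L/v_c = 184/0.1842 = 998.7 d

999 days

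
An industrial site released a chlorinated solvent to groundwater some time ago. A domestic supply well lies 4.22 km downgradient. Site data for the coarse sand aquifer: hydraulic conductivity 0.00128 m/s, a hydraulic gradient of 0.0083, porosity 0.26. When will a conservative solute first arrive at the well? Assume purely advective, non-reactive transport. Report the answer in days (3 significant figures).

1200 days

K = 0.00128 m/s × 86400 s/d = 110.6 m/d
Darcy flux q = K·i = 110.6 × 0.0083 = 0.9179 m/d
Seepage velocity v = q / n = 0.9179 / 0.26 = 3.530 m/d
L = 4.22 km = 4220 m
t = L / v = 4220 / 3.530 = 1195 d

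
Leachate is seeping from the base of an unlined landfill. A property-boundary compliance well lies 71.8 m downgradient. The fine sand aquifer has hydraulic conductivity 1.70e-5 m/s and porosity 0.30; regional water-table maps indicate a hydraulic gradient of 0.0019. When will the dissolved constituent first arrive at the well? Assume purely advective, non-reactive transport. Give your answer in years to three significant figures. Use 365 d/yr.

K = 1.70e-5 m/s × 86400 s/d = 1.469 m/d
q = Ki = 1.469 × 0.0019 = 0.002791 m/d
v = Ki/n = 1.469·0.0019/0.30 = 0.009302 m/d
t = L / v = 71.8 / 0.009302 = 7718 d
   = 7718 / 365 = 21.1 yr

21.1 years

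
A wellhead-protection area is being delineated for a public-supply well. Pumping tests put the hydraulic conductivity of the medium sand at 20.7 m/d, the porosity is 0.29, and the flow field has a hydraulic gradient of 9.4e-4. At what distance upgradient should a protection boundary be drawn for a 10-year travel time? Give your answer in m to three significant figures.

Darcy flux q = K·i = 20.7 × 9.4e-4 = 0.01946 m/d
v = Ki/n = 20.7·9.4e-4/0.29 = 0.06710 m/d
T = 10 yr × 365 = 3650 d
L = v × T = 0.06710 × 3650 = 244.9 m

245 m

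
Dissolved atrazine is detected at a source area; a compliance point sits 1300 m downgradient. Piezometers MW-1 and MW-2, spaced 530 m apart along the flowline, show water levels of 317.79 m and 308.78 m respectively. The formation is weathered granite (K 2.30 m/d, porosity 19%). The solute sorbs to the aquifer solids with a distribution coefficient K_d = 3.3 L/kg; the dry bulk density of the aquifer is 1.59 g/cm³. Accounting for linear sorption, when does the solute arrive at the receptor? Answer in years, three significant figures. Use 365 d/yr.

495 years

Hydraulic gradient i = (317.79 − 308.78) / 530 = 9.01 / 530 = 0.01700
Darcy flux q = K·i = 2.30 × 0.01700 = 0.03910 m/d
v_s = q/n_e = 0.03910/0.19 = 0.2058 m/d
Retardation R = 1 + ρ_b·K_d/n = 1 + 1.59×3.3/0.19 = 28.62
Contaminant velocity v_c = v/R = 0.2058/28.62 = 0.007191 m/d
t = L/v_c = 1300/0.007191 = 180800 d
   = 180800/365 = 495 yr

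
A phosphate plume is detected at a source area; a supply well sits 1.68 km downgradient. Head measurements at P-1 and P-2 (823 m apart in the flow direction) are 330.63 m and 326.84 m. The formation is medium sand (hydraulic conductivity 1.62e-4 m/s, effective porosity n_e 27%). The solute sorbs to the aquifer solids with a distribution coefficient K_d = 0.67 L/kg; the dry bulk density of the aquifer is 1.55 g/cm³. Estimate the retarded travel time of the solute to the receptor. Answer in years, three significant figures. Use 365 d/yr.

93.4 years

Hydraulic gradient i = (330.63 − 326.84) / 823 = 3.79 / 823 = 0.004605
K = 1.62e-4 m/s × 86400 s/d = 14.00 m/d
Darcy flux q = K·i = 14.00 × 0.004605 = 0.06446 m/d
Average linear velocity = 0.06446 / 0.27 = 0.2387 m/d
Retardation R = 1 + ρ_b·K_d/n = 1 + 1.55×0.67/0.27 = 4.846
Contaminant velocity v_c = v/R = 0.2387/4.846 = 0.04926 m/d
L = 1.68 km = 1680 m
t = L/v_c = 1680/0.04926 = 34100 d
   = 34100/365 = 93.4 yr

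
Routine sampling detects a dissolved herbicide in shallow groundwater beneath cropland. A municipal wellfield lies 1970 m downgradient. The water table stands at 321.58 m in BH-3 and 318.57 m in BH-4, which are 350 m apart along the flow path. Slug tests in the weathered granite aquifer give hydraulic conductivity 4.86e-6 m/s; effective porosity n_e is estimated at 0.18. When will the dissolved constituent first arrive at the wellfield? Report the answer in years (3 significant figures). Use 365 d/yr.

269 years

Hydraulic gradient i = (321.58 − 318.57) / 350 = 3.01 / 350 = 0.008600
K = 4.86e-6 m/s × 86400 s/d = 0.4199 m/d
Darcy flux q = K·i = 0.4199 × 0.008600 = 0.003611 m/d
v_s = q/n_e = 0.003611/0.18 = 0.02006 m/d
t = L / v = 1970 / 0.02006 = 98200 d
   = 98200 / 365 = 269 yr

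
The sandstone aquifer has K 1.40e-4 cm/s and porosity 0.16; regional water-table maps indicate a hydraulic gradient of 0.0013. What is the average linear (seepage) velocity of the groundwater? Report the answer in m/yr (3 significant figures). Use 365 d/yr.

K = 1.40e-4 cm/s × 864 = 0.1210 m/d
Specific discharge q = 0.1210 × 0.0013 = 1.572e-4 m/d
Seepage velocity v = q / n = 1.572e-4 / 0.16 = 9.828e-4 m/d
   = 9.828e-4 × 365 = 0.359 m/yr

0.359 m/yr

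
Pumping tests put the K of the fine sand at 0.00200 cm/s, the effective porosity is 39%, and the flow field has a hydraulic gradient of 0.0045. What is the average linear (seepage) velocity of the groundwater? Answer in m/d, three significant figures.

0.0199 m/d

K = 0.00200 cm/s × 864 = 1.728 m/d
Specific discharge q = 1.728 × 0.0045 = 0.007776 m/d
Seepage velocity v = q / n = 0.007776 / 0.39 = 0.01994 m/d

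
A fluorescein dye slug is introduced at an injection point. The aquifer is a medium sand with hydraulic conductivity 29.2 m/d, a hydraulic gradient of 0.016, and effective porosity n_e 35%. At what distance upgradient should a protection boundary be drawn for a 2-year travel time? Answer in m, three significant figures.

974 m

Specific discharge q = 29.2 × 0.016 = 0.4672 m/d
Seepage velocity v = q / n = 0.4672 / 0.35 = 1.335 m/d
T = 2 yr × 365 = 730 d
L = v × T = 1.335 × 730 = 974.4 m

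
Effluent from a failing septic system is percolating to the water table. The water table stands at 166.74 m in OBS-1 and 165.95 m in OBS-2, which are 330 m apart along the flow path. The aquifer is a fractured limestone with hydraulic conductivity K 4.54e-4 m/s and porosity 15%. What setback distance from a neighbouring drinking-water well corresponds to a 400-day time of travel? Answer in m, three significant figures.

250 m

Hydraulic gradient i = (166.74 − 165.95) / 330 = 0.79 / 330 = 0.002394
K = 4.54e-4 m/s × 86400 s/d = 39.23 m/d
Specific discharge q = 39.23 × 0.002394 = 0.09390 m/d
Seepage velocity v = q / n = 0.09390 / 0.15 = 0.6260 m/d
L = v × T = 0.6260 × 400 = 250.4 m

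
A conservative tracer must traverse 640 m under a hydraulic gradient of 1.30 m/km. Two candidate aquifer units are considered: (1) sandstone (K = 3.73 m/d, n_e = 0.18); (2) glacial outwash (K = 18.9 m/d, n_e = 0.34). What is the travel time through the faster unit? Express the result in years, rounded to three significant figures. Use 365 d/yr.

24.3 years

Unit 1 (sandstone): v = 3.73×0.0013/0.18 = 0.02694 m/d, t = 640/0.02694 = 23760 d
Unit 2 (glacial outwash): v = 18.9×0.0013/0.34 = 0.07226 m/d, t = 640/0.07226 = 8856 d
Faster: 8856 d / 365 = 24.3 yr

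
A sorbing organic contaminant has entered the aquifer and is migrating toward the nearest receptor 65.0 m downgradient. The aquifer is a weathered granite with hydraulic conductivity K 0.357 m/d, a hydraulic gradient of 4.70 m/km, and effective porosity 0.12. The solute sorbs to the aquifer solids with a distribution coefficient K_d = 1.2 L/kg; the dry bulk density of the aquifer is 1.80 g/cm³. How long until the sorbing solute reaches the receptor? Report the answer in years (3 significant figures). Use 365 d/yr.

Darcy flux q = K·i = 0.357 × 0.0047 = 0.001678 m/d
v = Ki/n = 0.357·0.0047/0.12 = 0.01398 m/d
Retardation R = 1 + ρ_b·K_d/n = 1 + 1.80×1.2/0.12 = 19.00
Contaminant velocity v_c = v/R = 0.01398/19.00 = 7.359e-4 m/d
t = L/v_c = 65.0/7.359e-4 = 88320 d
   = 88320/365 = 242 yr

242 years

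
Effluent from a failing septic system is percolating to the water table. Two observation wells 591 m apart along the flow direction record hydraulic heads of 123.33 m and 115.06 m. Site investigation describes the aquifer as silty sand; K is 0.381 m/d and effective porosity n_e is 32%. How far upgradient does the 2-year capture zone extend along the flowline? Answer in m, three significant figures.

Hydraulic gradient i = (123.33 − 115.06) / 591 = 8.27 / 591 = 0.01399
Darcy flux q = K·i = 0.381 × 0.01399 = 0.005331 m/d
Average linear velocity = 0.005331 / 0.32 = 0.01666 m/d
T = 2 yr × 365 = 730 d
L = v × T = 0.01666 × 730 = 12.16 m

12.2 m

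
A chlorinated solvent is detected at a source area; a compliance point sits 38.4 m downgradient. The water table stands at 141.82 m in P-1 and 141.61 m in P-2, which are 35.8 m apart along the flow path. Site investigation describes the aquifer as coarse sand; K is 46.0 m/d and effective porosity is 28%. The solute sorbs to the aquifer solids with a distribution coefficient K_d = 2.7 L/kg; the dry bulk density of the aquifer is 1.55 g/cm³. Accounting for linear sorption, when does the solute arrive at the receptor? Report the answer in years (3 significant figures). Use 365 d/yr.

Hydraulic gradient i = (141.82 − 141.61) / 35.8 = 0.21 / 35.8 = 0.005866
Specific discharge q = 46.0 × 0.005866 = 0.2698 m/d
Average linear velocity = 0.2698 / 0.28 = 0.9637 m/d
Retardation R = 1 + ρ_b·K_d/n = 1 + 1.55×2.7/0.28 = 15.95
Contaminant velocity v_c = v/R = 0.9637/15.95 = 0.06043 m/d
t = L/v_c = 38.4/0.06043 = 635.4 d
   = 635.4/365 = 1.74 yr

1.74 years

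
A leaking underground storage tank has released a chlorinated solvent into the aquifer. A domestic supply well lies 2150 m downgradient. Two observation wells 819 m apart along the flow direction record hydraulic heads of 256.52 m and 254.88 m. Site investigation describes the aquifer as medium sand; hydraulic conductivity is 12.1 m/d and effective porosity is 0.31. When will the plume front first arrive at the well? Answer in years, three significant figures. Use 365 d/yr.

75.4 years

Hydraulic gradient i = (256.52 − 254.88) / 819 = 1.64 / 819 = 0.002002
Darcy flux q = K·i = 12.1 × 0.002002 = 0.02423 m/d
Seepage velocity v = q / n = 0.02423 / 0.31 = 0.07816 m/d
t = L / v = 2150 / 0.07816 = 27510 d
   = 27510 / 365 = 75.4 yr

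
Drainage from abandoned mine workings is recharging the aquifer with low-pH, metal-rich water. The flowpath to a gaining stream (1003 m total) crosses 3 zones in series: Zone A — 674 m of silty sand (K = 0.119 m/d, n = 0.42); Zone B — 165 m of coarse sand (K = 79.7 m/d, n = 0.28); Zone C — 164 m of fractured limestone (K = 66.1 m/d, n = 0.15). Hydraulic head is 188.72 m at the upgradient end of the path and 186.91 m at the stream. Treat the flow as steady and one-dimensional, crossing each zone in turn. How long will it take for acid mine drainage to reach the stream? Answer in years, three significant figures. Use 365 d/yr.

3040 years

Total head drop ΔH = 188.72 − 186.91 = 1.81 m
Steady 1-D flow in series ⇒ the Darcy flux q is identical in every zone and the zone head losses add (resistances L/K in series).
Σ(L/K) = 674/0.119 + 165/79.7 + 164/66.1 = 5664 + 2.070 + 2.481 = 5668 d
q = ΔH / Σ(L/K) = 1.81 / 5668 = 3.193e-4 m/d (same in every zone)
Zone A: v = q/n = 3.193e-4/0.42 = 7.603e-4 m/d → t_A = 674/7.603e-4 = 886500 d
Zone B: v = q/n = 3.193e-4/0.28 = 0.001140 m/d → t_B = 165/0.001140 = 144700 d
Zone C: v = q/n = 3.193e-4/0.15 = 0.002129 m/d → t_C = 164/0.002129 = 77040 d
Total t = 886500 + 144700 + 77040 = 1.108e6 d
   = 1.108e6 / 365 = 3040 yr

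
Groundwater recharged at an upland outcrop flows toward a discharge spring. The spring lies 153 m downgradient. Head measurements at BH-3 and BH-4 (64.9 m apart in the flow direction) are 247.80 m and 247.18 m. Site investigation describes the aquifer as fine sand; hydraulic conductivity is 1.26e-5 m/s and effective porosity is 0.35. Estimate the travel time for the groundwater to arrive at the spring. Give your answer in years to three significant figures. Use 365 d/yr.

Hydraulic gradient i = (247.80 − 247.18) / 64.9 = 0.62 / 64.9 = 0.009553
K = 1.26e-5 m/s × 86400 s/d = 1.089 m/d
Darcy flux q = K·i = 1.089 × 0.009553 = 0.01040 m/d
Seepage velocity v = q / n = 0.01040 / 0.35 = 0.02971 m/d
t = L / v = 153 / 0.02971 = 5149 d
   = 5149 / 365 = 14.1 yr

14.1 years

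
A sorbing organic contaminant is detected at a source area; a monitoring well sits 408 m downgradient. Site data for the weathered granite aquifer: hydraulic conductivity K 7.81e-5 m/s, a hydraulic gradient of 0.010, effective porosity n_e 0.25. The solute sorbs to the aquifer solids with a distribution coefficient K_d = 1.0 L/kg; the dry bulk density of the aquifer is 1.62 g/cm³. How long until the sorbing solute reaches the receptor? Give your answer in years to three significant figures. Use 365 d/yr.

K = 7.81e-5 m/s × 86400 s/d = 6.748 m/d
Specific discharge q = 6.748 × 0.010 = 0.06748 m/d
v = Ki/n = 6.748·0.010/0.25 = 0.2699 m/d
Retardation R = 1 + ρ_b·K_d/n = 1 + 1.62×1.0/0.25 = 7.480
Contaminant velocity v_c = v/R = 0.2699/7.480 = 0.03608 m/d
t = L/v_c = 408/0.03608 = 11310 d
   = 11310/365 = 31.0 yr

31.0 years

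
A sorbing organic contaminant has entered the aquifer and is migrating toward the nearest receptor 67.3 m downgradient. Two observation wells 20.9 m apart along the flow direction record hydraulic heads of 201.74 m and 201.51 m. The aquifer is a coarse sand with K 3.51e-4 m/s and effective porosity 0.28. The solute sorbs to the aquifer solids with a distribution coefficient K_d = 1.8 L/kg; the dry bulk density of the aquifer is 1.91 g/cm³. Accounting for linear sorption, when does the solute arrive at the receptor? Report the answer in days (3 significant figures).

Hydraulic gradient i = (201.74 − 201.51) / 20.9 = 0.23 / 20.9 = 0.01100
K = 3.51e-4 m/s × 86400 s/d = 30.33 m/d
Darcy flux q = K·i = 30.33 × 0.01100 = 0.3337 m/d
Average linear velocity = 0.3337 / 0.28 = 1.192 m/d
Retardation R = 1 + ρ_b·K_d/n = 1 + 1.91×1.8/0.28 = 13.28
Contaminant velocity v_c = v/R = 1.192/13.28 = 0.08976 m/d
t = L/v_c = 67.3/0.08976 = 749.8 d

750 days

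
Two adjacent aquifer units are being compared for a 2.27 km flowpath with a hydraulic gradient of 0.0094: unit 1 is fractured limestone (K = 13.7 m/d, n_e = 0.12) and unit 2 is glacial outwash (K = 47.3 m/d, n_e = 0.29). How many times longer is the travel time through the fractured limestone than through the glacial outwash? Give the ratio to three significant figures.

Unit 1 (fractured limestone): v = 13.7×0.0094/0.12 = 1.073 m/d, t = 2270/1.073 = 2115 d
Unit 2 (glacial outwash): v = 47.3×0.0094/0.29 = 1.533 m/d, t = 2270/1.533 = 1481 d
t(fractured limestone) / t(glacial outwash) = 2115/1481 = 1.43

1.43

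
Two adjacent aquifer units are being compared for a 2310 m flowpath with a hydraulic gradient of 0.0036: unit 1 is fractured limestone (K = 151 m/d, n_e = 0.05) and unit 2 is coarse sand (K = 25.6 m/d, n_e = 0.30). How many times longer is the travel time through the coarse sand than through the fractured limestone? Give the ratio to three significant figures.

Unit 1 (fractured limestone): v = 151×0.0036/0.05 = 10.87 m/d, t = 2310/10.87 = 212.5 d
Unit 2 (coarse sand): v = 25.6×0.0036/0.30 = 0.3072 m/d, t = 2310/0.3072 = 7520 d
t(coarse sand) / t(fractured limestone) = 7520/212.5 = 35.4

35.4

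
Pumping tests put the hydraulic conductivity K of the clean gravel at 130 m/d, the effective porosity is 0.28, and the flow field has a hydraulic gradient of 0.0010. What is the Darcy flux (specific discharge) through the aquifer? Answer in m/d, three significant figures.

0.130 m/d

q = Ki = 130 × 0.0010 = 0.1300 m/d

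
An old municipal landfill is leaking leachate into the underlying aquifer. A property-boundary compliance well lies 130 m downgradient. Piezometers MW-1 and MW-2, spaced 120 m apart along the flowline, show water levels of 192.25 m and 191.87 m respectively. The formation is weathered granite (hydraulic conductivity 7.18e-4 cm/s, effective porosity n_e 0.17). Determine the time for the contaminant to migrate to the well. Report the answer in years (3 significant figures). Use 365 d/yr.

Hydraulic gradient i = (192.25 − 191.87) / 120 = 0.38 / 120 = 0.003167
K = 7.18e-4 cm/s × 864 = 0.6204 m/d
Darcy flux q = K·i = 0.6204 × 0.003167 = 0.001964 m/d
v = Ki/n = 0.6204·0.003167/0.17 = 0.01156 m/d
t = L / v = 130 / 0.01156 = 11250 d
   = 11250 / 365 = 30.8 yr

30.8 years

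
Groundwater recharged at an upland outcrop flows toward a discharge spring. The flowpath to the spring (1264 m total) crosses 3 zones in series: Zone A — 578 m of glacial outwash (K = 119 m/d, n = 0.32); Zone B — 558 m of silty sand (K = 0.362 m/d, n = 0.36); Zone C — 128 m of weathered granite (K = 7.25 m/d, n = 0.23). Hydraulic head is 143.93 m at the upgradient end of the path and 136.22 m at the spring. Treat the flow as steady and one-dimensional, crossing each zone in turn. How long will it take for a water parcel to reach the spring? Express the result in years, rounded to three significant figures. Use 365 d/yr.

Total head drop ΔH = 143.93 − 136.22 = 7.71 m
Steady 1-D flow in series ⇒ the Darcy flux q is identical in every zone and the zone head losses add (resistances L/K in series).
Σ(L/K) = 578/119 + 558/0.362 + 128/7.25 = 4.857 + 1541 + 17.66 = 1564 d
q = ΔH / Σ(L/K) = 7.71 / 1564 = 0.004930 m/d (same in every zone)
Zone A: v = q/n = 0.004930/0.32 = 0.01541 m/d → t_A = 578/0.01541 = 37520 d
Zone B: v = q/n = 0.004930/0.36 = 0.01369 m/d → t_B = 558/0.01369 = 40750 d
Zone C: v = q/n = 0.004930/0.23 = 0.02143 m/d → t_C = 128/0.02143 = 5972 d
Total t = 37520 + 40750 + 5972 = 84240 d
   = 84240 / 365 = 231 yr

231 years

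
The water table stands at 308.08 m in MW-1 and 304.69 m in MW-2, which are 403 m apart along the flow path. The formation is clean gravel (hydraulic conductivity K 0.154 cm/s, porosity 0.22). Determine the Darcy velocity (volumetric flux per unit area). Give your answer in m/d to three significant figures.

1.12 m/d

Hydraulic gradient i = (308.08 − 304.69) / 403 = 3.39 / 403 = 0.008412
K = 0.154 cm/s × 864 = 133.1 m/d
q = Ki = 133.1 × 0.008412 = 1.119 m/d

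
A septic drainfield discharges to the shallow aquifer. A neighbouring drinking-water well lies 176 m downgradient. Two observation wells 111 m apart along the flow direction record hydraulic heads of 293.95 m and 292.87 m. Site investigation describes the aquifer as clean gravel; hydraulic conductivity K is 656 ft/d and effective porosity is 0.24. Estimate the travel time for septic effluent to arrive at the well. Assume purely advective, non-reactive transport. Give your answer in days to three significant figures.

Hydraulic gradient i = (293.95 − 292.87) / 111 = 1.08 / 111 = 0.009730
K = 656 ft/d × 0.3048 = 199.9 m/d
Specific discharge q = 199.9 × 0.009730 = 1.945 m/d
v = Ki/n = 199.9·0.009730/0.24 = 8.106 m/d
t = L / v = 176 / 8.106 = 21.71 d

21.7 days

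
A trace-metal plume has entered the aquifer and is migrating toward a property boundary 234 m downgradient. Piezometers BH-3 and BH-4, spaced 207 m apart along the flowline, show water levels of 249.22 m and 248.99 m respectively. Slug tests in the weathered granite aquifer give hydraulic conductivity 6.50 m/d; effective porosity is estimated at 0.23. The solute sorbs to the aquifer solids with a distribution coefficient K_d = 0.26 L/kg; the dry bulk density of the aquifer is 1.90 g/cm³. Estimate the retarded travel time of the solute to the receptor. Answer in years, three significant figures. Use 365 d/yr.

Hydraulic gradient i = (249.22 − 248.99) / 207 = 0.23 / 207 = 0.001111
Specific discharge q = 6.50 × 0.001111 = 0.007222 m/d
v_s = q/n_e = 0.007222/0.23 = 0.03140 m/d
Retardation R = 1 + ρ_b·K_d/n = 1 + 1.90×0.26/0.23 = 3.148
Contaminant velocity v_c = v/R = 0.03140/3.148 = 0.009975 m/d
t = L/v_c = 234/0.009975 = 23460 d
   = 23460/365 = 64.3 yr

64.3 years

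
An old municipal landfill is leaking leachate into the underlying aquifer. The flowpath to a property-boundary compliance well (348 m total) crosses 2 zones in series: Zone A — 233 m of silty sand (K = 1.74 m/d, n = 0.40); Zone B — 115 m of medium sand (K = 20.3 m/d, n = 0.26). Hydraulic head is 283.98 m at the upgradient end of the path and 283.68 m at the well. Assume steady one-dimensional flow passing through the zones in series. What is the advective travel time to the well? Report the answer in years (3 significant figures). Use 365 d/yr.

157 years

Total head drop ΔH = 283.98 − 283.68 = 0.30 m
Continuity: the same q passes through each zone, so ΔH = q·Σ(L_j/K_j) — the zones act as resistances in series.
Σ(L/K) = 233/1.74 + 115/20.3 = 133.9 + 5.665 = 139.6 d
q = ΔH / Σ(L/K) = 0.30 / 139.6 = 0.002149 m/d (same in every zone)
Zone A: v = q/n = 0.002149/0.40 = 0.005374 m/d → t_A = 233/0.005374 = 43360 d
Zone B: v = q/n = 0.002149/0.26 = 0.008267 m/d → t_B = 115/0.008267 = 13910 d
Total t = 43360 + 13910 = 57270 d
   = 57270 / 365 = 157 yr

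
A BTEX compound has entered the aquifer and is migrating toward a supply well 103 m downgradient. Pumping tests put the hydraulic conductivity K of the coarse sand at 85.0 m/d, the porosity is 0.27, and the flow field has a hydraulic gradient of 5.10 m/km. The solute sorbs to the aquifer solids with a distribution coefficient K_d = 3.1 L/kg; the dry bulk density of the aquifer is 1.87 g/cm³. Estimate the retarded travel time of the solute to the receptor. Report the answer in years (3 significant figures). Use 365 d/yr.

q = Ki = 85.0 × 0.0051 = 0.4335 m/d
v = Ki/n = 85.0·0.0051/0.27 = 1.606 m/d
Retardation R = 1 + ρ_b·K_d/n = 1 + 1.87×3.1/0.27 = 22.47
Contaminant velocity v_c = v/R = 1.606/22.47 = 0.07145 m/d
t = L/v_c = 103/0.07145 = 1442 d
   = 1442/365 = 3.95 yr

3.95 years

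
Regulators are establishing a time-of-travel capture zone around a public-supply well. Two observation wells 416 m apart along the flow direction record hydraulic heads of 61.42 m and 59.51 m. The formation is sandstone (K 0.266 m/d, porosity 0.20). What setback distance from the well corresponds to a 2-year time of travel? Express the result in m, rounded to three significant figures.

Hydraulic gradient i = (61.42 − 59.51) / 416 = 1.91 / 416 = 0.004591
Darcy flux q = K·i = 0.266 × 0.004591 = 0.001221 m/d
v = Ki/n = 0.266·0.004591/0.20 = 0.006106 m/d
T = 2 yr × 365 = 730 d
L = v × T = 0.006106 × 730 = 4.458 m

4.46 m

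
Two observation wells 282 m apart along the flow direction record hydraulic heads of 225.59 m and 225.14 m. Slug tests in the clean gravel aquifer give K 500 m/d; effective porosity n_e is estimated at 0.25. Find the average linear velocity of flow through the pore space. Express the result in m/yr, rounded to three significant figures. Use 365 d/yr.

1160 m/yr

Hydraulic gradient i = (225.59 − 225.14) / 282 = 0.45 / 282 = 0.001596
Darcy flux q = K·i = 500 × 0.001596 = 0.7979 m/d
v = Ki/n = 500·0.001596/0.25 = 3.191 m/d
   = 3.191 × 365 = 1160 m/yr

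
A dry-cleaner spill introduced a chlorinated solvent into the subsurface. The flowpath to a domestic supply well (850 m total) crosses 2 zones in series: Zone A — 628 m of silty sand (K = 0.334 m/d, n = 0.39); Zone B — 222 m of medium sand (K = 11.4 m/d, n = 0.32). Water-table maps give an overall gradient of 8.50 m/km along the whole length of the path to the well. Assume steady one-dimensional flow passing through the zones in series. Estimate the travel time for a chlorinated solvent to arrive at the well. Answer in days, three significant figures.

Steady 1-D flow in series ⇒ the Darcy flux q is identical in every zone and the zone head losses add (resistances L/K in series).
Σ(L/K) = 628/0.334 + 222/11.4 = 1880 + 19.47 = 1900 d
K_eq = L_total / Σ(L/K) = 850 / 1900 = 0.4474 m/d
q = K_eq · i = 0.4474 × 0.0085 = 0.003803 m/d (same in every zone)
Zone A: v = q/n = 0.003803/0.39 = 0.009752 m/d → t_A = 628/0.009752 = 64400 d
Zone B: v = q/n = 0.003803/0.32 = 0.01189 m/d → t_B = 222/0.01189 = 18680 d
Total t = 64400 + 18680 = 83080 d

83100 days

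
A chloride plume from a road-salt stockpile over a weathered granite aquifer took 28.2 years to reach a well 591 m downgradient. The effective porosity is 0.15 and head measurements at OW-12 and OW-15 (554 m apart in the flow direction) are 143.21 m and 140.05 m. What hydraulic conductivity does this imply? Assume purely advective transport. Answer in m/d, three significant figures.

1.51 m/d

Hydraulic gradient i = (143.21 − 140.05) / 554 = 3.16 / 554 = 0.005704
t = 28.2 years = 10290 d
v = L / t = 591 / 10290 = 0.05742 m/d
K = v · n / i = 0.05742 × 0.15 / 0.005704 = 1.51 m/d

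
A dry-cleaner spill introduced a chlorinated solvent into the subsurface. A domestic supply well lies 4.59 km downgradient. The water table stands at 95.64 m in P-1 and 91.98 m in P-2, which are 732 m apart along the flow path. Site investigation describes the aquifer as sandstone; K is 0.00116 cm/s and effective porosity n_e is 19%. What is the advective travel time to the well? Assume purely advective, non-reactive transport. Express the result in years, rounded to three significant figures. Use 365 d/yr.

Hydraulic gradient i = (95.64 − 91.98) / 732 = 3.66 / 732 = 0.005000
K = 0.00116 cm/s × 864 = 1.002 m/d
q = Ki = 1.002 × 0.005000 = 0.005011 m/d
Average linear velocity = 0.005011 / 0.19 = 0.02637 m/d
L = 4.59 km = 4590 m
t = L / v = 4590 / 0.02637 = 174000 d
   = 174000 / 365 = 477 yr

477 years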